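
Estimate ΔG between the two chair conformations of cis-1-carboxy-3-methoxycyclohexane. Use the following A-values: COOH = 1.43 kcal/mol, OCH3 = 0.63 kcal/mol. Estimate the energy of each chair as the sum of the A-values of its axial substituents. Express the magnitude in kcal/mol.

2.06 kcal/mol

C1 and C3 have the same parity, so for the cis isomer the two substituents are e,e in one chair and a,a in the other.
Chair I (carboxyl axial, methoxy axial): E = 2.06 kcal/mol.
Chair II (carboxyl equatorial, methoxy equatorial): E = 0.00 kcal/mol.
ΔE = 2.06 − 0.00 = 2.06 kcal/mol; chair II is more stable.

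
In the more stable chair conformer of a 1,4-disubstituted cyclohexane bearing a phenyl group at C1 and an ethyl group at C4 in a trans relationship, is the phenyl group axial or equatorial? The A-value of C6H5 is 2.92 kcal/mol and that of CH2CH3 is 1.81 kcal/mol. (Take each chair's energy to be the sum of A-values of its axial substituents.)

equatorial

C1 and C4 have opposite parity, so for the trans isomer the two substituents are e,e in one chair and a,a in the other.
Chair I (phenyl axial, ethyl axial): E = 4.73 kcal/mol.
Chair II (phenyl equatorial, ethyl equatorial): E = 0.00 kcal/mol.
Chair II is the more stable (lower-energy) conformer, and in that chair the phenyl group is equatorial.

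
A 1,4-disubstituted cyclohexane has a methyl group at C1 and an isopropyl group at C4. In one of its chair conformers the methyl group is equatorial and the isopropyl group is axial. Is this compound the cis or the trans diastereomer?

C1 and C4 have opposite parity, so their axial bonds point in opposite directions.
With opposite-parity carbons, two substituents on the same face are one axial and one equatorial; opposite faces give both axial or both equatorial.
Here the groups are equatorial/axial → same face → cis.

cis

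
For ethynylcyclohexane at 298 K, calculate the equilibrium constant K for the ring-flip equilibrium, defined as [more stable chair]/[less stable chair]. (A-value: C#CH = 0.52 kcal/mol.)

One chair has the ethynyl group axial (E = 0.52 kcal/mol) and the other has it equatorial (E = 0).
ΔG = 0.52 kcal/mol between the two chairs.
K = exp(ΔG/RT) with R = 1.987×10⁻³ kcal mol⁻¹ K⁻¹ and T = 298 K gives K ≈ 2.41.

K ≈ 2.41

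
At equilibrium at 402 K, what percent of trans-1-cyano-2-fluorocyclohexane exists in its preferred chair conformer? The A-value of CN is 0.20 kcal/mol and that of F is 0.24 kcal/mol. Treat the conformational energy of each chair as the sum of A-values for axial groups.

C1 and C2 have opposite parity, so for the trans isomer the two substituents are e,e in one chair and a,a in the other.
Chair I (cyano axial, fluoro axial): E = 0.44 kcal/mol; chair II (cyano equatorial, fluoro equatorial): E = 0.00 kcal/mol.
ΔG = 0.44 kcal/mol between the two chairs.
K = exp(ΔG/RT) with R = 1.987×10⁻³ kcal mol⁻¹ K⁻¹ and T = 402 K gives K ≈ 1.73.
Fraction in the lower-energy chair = K/(K+1) = 63.4%.

63.4%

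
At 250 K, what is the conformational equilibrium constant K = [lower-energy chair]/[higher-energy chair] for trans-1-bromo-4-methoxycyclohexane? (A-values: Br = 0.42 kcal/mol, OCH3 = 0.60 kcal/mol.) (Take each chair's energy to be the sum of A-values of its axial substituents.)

K ≈ 7.79

C1 and C4 have opposite parity, so for the trans isomer the two substituents are e,e in one chair and a,a in the other.
Chair I (bromo axial, methoxy axial): E = 1.02 kcal/mol; chair II (bromo equatorial, methoxy equatorial): E = 0.00 kcal/mol.
ΔG = 1.02 kcal/mol between the two chairs.
K = exp(ΔG/RT) with R = 1.987×10⁻³ kcal mol⁻¹ K⁻¹ and T = 250 K gives K ≈ 7.79.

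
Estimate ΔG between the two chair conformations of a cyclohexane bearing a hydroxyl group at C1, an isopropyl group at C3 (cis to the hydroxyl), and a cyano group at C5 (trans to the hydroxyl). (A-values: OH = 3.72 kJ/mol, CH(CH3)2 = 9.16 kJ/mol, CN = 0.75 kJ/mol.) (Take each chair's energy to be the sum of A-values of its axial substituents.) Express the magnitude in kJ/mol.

12.13 kJ/mol

Chair I (hydroxyl axial, isopropyl axial, cyano equatorial): E = 12.88 kJ/mol.
Chair II (hydroxyl equatorial, isopropyl equatorial, cyano axial): E = 0.75 kJ/mol.
ΔE = 12.88 − 0.75 = 12.13 kJ/mol; chair II is more stable.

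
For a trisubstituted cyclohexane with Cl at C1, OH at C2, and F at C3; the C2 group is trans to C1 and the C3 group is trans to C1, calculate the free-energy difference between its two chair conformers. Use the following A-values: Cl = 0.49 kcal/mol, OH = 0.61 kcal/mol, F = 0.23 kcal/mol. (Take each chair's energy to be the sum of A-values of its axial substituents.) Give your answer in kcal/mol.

Chair I (chloro axial, hydroxyl axial, fluoro equatorial): E = 1.10 kcal/mol.
Chair II (chloro equatorial, hydroxyl equatorial, fluoro axial): E = 0.23 kcal/mol.
ΔE = 1.10 − 0.23 = 0.87 kcal/mol; chair II is more stable.

0.87 kcal/mol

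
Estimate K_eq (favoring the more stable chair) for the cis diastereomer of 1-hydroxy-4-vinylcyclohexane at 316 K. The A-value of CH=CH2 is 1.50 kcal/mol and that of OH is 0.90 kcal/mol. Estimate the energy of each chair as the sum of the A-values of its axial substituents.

C1 and C4 have opposite parity, so for the cis isomer the two substituents are one axial and one equatorial in each chair.
Chair I (vinyl axial, hydroxyl equatorial): E = 1.50 kcal/mol; chair II (vinyl equatorial, hydroxyl axial): E = 0.90 kcal/mol.
ΔG = 0.60 kcal/mol between the two chairs.
K = exp(ΔG/RT) with R = 1.987×10⁻³ kcal mol⁻¹ K⁻¹ and T = 316 K gives K ≈ 2.6.

K ≈ 2.60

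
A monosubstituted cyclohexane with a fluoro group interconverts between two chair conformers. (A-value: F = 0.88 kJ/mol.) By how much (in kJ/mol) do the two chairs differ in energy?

A monosubstituted cyclohexane has one chair with the fluoro group axial (E = A = 0.88 kJ/mol) and one with it equatorial (E = 0).
ΔE = 0.88 − 0 = 0.88 kJ/mol.

0.88 kJ/mol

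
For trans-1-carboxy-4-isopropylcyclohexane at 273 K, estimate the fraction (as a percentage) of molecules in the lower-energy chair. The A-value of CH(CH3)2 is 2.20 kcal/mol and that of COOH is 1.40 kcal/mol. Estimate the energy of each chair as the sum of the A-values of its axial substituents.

C1 and C4 have opposite parity, so for the trans isomer the two substituents are e,e in one chair and a,a in the other.
Chair I (isopropyl axial, carboxyl axial): E = 3.60 kcal/mol; chair II (isopropyl equatorial, carboxyl equatorial): E = 0.00 kcal/mol.
ΔG = 3.60 kcal/mol between the two chairs.
K = exp(ΔG/RT) with R = 1.987×10⁻³ kcal mol⁻¹ K⁻¹ and T = 273 K gives K ≈ 762.
Fraction in the lower-energy chair = K/(K+1) = 99.9%.

99.9%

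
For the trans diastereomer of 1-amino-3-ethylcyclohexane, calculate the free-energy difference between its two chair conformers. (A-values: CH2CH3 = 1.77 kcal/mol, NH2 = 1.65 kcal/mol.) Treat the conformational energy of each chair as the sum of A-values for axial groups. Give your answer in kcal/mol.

0.12 kcal/mol

C1 and C3 have the same parity, so for the trans isomer the two substituents are one axial and one equatorial in each chair.
Chair I (ethyl axial, amino equatorial): E = 1.77 kcal/mol.
Chair II (ethyl equatorial, amino axial): E = 1.65 kcal/mol.
ΔE = 1.77 − 1.65 = 0.12 kcal/mol; chair II is more stable.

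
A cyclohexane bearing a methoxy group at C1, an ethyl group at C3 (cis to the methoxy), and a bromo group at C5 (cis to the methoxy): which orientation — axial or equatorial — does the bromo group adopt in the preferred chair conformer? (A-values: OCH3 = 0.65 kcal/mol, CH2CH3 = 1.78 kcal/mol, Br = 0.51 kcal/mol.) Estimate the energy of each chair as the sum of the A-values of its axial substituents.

equatorial

Chair I (methoxy axial, ethyl axial, bromo axial): E = 2.94 kcal/mol.
Chair II (methoxy equatorial, ethyl equatorial, bromo equatorial): E = 0.00 kcal/mol.
Chair II is the more stable (lower-energy) conformer, and in that chair the bromo group is equatorial.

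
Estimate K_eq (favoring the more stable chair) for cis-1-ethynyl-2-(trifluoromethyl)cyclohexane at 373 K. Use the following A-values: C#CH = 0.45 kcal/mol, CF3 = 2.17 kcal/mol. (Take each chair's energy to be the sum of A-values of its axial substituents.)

C1 and C2 have opposite parity, so for the cis isomer the two substituents are one axial and one equatorial in each chair.
Chair I (ethynyl axial, trifluoromethyl equatorial): E = 0.45 kcal/mol; chair II (ethynyl equatorial, trifluoromethyl axial): E = 2.17 kcal/mol.
ΔG = 1.72 kcal/mol between the two chairs.
K = exp(ΔG/RT) with R = 1.987×10⁻³ kcal mol⁻¹ K⁻¹ and T = 373 K gives K ≈ 10.2.

K ≈ 10.2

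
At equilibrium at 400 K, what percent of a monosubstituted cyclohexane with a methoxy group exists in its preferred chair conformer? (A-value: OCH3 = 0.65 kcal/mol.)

One chair has the methoxy group axial (E = 0.65 kcal/mol) and the other has it equatorial (E = 0).
ΔG = 0.65 kcal/mol between the two chairs.
K = exp(ΔG/RT) with R = 1.987×10⁻³ kcal mol⁻¹ K⁻¹ and T = 400 K gives K ≈ 2.27.
Fraction in the lower-energy chair = K/(K+1) = 69.4%.

69.4%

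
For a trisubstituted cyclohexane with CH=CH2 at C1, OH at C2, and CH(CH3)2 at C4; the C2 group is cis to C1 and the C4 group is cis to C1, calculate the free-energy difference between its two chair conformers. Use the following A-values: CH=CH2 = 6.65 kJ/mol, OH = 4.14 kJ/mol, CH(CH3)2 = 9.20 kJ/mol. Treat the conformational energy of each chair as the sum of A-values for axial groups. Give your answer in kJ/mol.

6.69 kJ/mol

Chair I (vinyl axial, hydroxyl equatorial, isopropyl equatorial): E = 6.65 kJ/mol.
Chair II (vinyl equatorial, hydroxyl axial, isopropyl axial): E = 13.34 kJ/mol.
ΔE = 13.34 − 6.65 = 6.69 kJ/mol; chair I is more stable.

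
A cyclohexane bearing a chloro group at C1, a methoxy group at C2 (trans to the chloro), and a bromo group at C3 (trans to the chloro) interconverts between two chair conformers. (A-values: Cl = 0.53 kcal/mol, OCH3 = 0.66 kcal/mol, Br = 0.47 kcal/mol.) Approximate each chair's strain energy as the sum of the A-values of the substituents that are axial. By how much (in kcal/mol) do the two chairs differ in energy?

0.72 kcal/mol

Chair I (chloro axial, methoxy axial, bromo equatorial): E = 1.19 kcal/mol.
Chair II (chloro equatorial, methoxy equatorial, bromo axial): E = 0.47 kcal/mol.
ΔE = 1.19 − 0.47 = 0.72 kcal/mol; chair II is more stable.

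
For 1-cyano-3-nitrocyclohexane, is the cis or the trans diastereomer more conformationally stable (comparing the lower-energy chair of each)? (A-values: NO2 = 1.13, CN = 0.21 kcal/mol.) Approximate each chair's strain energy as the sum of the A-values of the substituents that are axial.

cis

At 1,3 positions (parity same): cis → (e,e or a,a); trans → (a,e or e,a).
Best chair for cis: E = 0.00 kcal/mol; best chair for trans: E = 0.21 kcal/mol.
The cis isomer is lower by 0.21 kcal/mol.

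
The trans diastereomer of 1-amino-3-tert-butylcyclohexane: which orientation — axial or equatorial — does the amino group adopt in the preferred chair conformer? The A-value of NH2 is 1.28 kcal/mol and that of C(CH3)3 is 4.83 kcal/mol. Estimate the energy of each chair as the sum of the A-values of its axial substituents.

axial

C1 and C3 have the same parity, so for the trans isomer the two substituents are one axial and one equatorial in each chair.
Chair I (amino axial, tert-butyl equatorial): E = 1.28 kcal/mol.
Chair II (amino equatorial, tert-butyl axial): E = 4.83 kcal/mol.
Chair I is the more stable (lower-energy) conformer, and in that chair the amino group is axial.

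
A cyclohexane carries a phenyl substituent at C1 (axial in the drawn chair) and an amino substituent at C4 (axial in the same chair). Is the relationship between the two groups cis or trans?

C1 and C4 have opposite parity, so their axial bonds point in opposite directions.
With opposite-parity carbons, two substituents on the same face are one axial and one equatorial; opposite faces give both axial or both equatorial.
Here the groups are axial/axial → opposite face → trans.

trans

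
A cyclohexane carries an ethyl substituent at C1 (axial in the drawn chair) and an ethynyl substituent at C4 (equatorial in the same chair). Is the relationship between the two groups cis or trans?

cis

C1 and C4 have opposite parity, so their axial bonds point in opposite directions.
With opposite-parity carbons, two substituents on the same face are one axial and one equatorial; opposite faces give both axial or both equatorial.
Here the groups are axial/equatorial → same face → cis.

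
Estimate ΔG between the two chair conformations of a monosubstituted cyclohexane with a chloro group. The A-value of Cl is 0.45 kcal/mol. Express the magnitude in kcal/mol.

A monosubstituted cyclohexane has one chair with the chloro group axial (E = A = 0.45 kcal/mol) and one with it equatorial (E = 0).
ΔE = 0.45 − 0 = 0.45 kcal/mol.

0.45 kcal/mol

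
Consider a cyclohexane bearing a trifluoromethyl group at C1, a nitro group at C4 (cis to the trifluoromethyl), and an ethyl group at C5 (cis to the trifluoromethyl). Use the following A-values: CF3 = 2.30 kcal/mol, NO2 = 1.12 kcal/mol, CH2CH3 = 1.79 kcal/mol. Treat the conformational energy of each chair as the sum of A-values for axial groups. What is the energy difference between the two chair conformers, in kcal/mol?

2.97 kcal/mol

Chair I (trifluoromethyl axial, nitro equatorial, ethyl axial): E = 4.09 kcal/mol.
Chair II (trifluoromethyl equatorial, nitro axial, ethyl equatorial): E = 1.12 kcal/mol.
ΔE = 4.09 − 1.12 = 2.97 kcal/mol; chair II is more stable.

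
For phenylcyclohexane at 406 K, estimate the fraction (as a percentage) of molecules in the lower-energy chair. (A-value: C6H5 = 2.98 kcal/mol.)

One chair has the phenyl group axial (E = 2.98 kcal/mol) and the other has it equatorial (E = 0).
ΔG = 2.98 kcal/mol between the two chairs.
K = exp(ΔG/RT) with R = 1.987×10⁻³ kcal mol⁻¹ K⁻¹ and T = 406 K gives K ≈ 40.2.
Fraction in the lower-energy chair = K/(K+1) = 97.6%.

97.6%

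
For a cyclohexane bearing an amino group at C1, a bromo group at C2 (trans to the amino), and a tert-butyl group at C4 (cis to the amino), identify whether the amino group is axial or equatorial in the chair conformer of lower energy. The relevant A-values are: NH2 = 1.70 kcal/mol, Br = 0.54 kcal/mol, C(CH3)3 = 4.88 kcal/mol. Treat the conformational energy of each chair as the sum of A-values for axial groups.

Chair I (amino axial, bromo axial, tert-butyl equatorial): E = 2.24 kcal/mol.
Chair II (amino equatorial, bromo equatorial, tert-butyl axial): E = 4.88 kcal/mol.
Chair I is the more stable (lower-energy) conformer, and in that chair the amino group is axial.

axial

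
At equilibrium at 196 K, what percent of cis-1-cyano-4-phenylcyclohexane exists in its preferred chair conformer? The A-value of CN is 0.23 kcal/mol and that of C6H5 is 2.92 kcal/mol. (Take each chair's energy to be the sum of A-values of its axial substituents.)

99.9%

C1 and C4 have opposite parity, so for the cis isomer the two substituents are one axial and one equatorial in each chair.
Chair I (cyano axial, phenyl equatorial): E = 0.23 kcal/mol; chair II (cyano equatorial, phenyl axial): E = 2.92 kcal/mol.
ΔG = 2.69 kcal/mol between the two chairs.
K = exp(ΔG/RT) with R = 1.987×10⁻³ kcal mol⁻¹ K⁻¹ and T = 196 K gives K ≈ 999.
Fraction in the lower-energy chair = K/(K+1) = 99.9%.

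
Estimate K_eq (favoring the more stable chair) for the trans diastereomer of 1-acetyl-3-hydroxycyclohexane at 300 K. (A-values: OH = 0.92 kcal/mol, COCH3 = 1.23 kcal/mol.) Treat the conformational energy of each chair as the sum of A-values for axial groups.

C1 and C3 have the same parity, so for the trans isomer the two substituents are one axial and one equatorial in each chair.
Chair I (hydroxyl axial, acetyl equatorial): E = 0.92 kcal/mol; chair II (hydroxyl equatorial, acetyl axial): E = 1.23 kcal/mol.
ΔG = 0.31 kcal/mol between the two chairs.
K = exp(ΔG/RT) with R = 1.987×10⁻³ kcal mol⁻¹ K⁻¹ and T = 300 K gives K ≈ 1.68.

K ≈ 1.68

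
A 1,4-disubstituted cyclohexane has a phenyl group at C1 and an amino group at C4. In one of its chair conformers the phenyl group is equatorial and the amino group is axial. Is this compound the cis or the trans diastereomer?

cis

C1 and C4 have opposite parity, so their axial bonds point in opposite directions.
With opposite-parity carbons, two substituents on the same face are one axial and one equatorial; opposite faces give both axial or both equatorial.
Here the groups are equatorial/axial → same face → cis.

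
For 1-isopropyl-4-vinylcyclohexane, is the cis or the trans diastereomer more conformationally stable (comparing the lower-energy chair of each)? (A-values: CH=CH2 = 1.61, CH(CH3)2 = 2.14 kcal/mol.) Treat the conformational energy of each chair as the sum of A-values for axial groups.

At 1,4 positions (parity opposite): cis → (a,e or e,a); trans → (e,e or a,a).
Best chair for cis: E = 1.61 kcal/mol; best chair for trans: E = 0.00 kcal/mol.
The trans isomer is lower by 1.61 kcal/mol.

trans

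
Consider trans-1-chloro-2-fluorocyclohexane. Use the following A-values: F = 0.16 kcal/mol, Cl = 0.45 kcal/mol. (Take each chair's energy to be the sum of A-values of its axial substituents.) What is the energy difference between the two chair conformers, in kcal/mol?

C1 and C2 have opposite parity, so for the trans isomer the two substituents are e,e in one chair and a,a in the other.
Chair I (fluoro axial, chloro axial): E = 0.61 kcal/mol.
Chair II (fluoro equatorial, chloro equatorial): E = 0.00 kcal/mol.
ΔE = 0.61 − 0.00 = 0.61 kcal/mol; chair II is more stable.

0.61 kcal/mol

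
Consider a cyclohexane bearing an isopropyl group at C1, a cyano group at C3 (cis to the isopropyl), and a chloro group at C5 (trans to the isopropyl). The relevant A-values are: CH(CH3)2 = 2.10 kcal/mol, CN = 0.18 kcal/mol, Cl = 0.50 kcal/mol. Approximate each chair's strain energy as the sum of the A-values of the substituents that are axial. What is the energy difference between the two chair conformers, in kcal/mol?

1.78 kcal/mol

Chair I (isopropyl axial, cyano axial, chloro equatorial): E = 2.28 kcal/mol.
Chair II (isopropyl equatorial, cyano equatorial, chloro axial): E = 0.50 kcal/mol.
ΔE = 2.28 − 0.50 = 1.78 kcal/mol; chair II is more stable.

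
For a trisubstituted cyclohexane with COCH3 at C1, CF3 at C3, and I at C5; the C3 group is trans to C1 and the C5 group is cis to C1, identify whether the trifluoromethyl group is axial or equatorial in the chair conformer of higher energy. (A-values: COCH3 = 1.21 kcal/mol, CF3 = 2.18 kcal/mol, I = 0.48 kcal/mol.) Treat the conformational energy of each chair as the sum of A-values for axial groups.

Chair I (acetyl axial, trifluoromethyl equatorial, iodo axial): E = 1.69 kcal/mol.
Chair II (acetyl equatorial, trifluoromethyl axial, iodo equatorial): E = 2.18 kcal/mol.
Chair II is the less stable (higher-energy) conformer, and in that chair the trifluoromethyl group is axial.

axial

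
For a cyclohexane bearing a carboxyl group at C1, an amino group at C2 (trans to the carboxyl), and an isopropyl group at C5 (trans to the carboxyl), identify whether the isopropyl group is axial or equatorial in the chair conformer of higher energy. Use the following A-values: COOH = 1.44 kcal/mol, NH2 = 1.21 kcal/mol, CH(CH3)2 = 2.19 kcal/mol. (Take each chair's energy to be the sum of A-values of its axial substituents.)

equatorial

Chair I (carboxyl axial, amino axial, isopropyl equatorial): E = 2.65 kcal/mol.
Chair II (carboxyl equatorial, amino equatorial, isopropyl axial): E = 2.19 kcal/mol.
Chair I is the less stable (higher-energy) conformer, and in that chair the isopropyl group is equatorial.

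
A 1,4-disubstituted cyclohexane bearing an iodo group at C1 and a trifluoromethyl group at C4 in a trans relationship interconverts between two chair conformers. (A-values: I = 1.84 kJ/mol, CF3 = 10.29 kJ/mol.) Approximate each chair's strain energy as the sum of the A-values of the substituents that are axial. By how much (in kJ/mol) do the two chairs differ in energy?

C1 and C4 have opposite parity, so for the trans isomer the two substituents are e,e in one chair and a,a in the other.
Chair I (iodo axial, trifluoromethyl axial): E = 12.13 kJ/mol.
Chair II (iodo equatorial, trifluoromethyl equatorial): E = 0.00 kJ/mol.
ΔE = 12.13 − 0.00 = 12.13 kJ/mol; chair II is more stable.

12.13 kJ/mol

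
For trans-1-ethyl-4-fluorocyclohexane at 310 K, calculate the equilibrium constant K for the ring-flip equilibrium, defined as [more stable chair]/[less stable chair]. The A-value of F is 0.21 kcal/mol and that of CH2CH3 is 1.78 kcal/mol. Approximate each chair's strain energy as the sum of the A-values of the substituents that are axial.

K ≈ 25.3

C1 and C4 have opposite parity, so for the trans isomer the two substituents are e,e in one chair and a,a in the other.
Chair I (fluoro axial, ethyl axial): E = 1.99 kcal/mol; chair II (fluoro equatorial, ethyl equatorial): E = 0.00 kcal/mol.
ΔG = 1.99 kcal/mol between the two chairs.
K = exp(ΔG/RT) with R = 1.987×10⁻³ kcal mol⁻¹ K⁻¹ and T = 310 K gives K ≈ 25.3.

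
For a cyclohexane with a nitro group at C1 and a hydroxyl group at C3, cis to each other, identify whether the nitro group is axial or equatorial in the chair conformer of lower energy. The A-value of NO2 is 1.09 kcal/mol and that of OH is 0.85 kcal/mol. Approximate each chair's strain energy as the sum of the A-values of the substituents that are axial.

C1 and C3 have the same parity, so for the cis isomer the two substituents are e,e in one chair and a,a in the other.
Chair I (nitro axial, hydroxyl axial): E = 1.94 kcal/mol.
Chair II (nitro equatorial, hydroxyl equatorial): E = 0.00 kcal/mol.
Chair II is the more stable (lower-energy) conformer, and in that chair the nitro group is equatorial.

equatorial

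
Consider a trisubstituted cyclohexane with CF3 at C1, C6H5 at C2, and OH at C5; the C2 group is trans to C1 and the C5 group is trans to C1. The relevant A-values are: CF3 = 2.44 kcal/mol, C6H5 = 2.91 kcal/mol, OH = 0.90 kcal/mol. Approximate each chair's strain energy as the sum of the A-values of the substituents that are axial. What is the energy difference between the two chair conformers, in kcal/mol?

Chair I (trifluoromethyl axial, phenyl axial, hydroxyl equatorial): E = 5.35 kcal/mol.
Chair II (trifluoromethyl equatorial, phenyl equatorial, hydroxyl axial): E = 0.90 kcal/mol.
ΔE = 5.35 − 0.90 = 4.45 kcal/mol; chair II is more stable.

4.45 kcal/mol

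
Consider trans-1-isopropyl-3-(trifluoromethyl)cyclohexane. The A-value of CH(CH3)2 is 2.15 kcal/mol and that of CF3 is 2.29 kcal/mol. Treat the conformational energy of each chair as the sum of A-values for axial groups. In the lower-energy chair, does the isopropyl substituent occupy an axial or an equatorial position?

axial

C1 and C3 have the same parity, so for the trans isomer the two substituents are one axial and one equatorial in each chair.
Chair I (isopropyl axial, trifluoromethyl equatorial): E = 2.15 kcal/mol.
Chair II (isopropyl equatorial, trifluoromethyl axial): E = 2.29 kcal/mol.
Chair I is the more stable (lower-energy) conformer, and in that chair the isopropyl group is axial.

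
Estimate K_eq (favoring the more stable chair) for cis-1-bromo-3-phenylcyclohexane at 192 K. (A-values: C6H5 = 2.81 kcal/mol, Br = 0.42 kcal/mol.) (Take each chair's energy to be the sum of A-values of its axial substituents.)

K ≈ 4753

C1 and C3 have the same parity, so for the cis isomer the two substituents are e,e in one chair and a,a in the other.
Chair I (phenyl axial, bromo axial): E = 3.23 kcal/mol; chair II (phenyl equatorial, bromo equatorial): E = 0.00 kcal/mol.
ΔG = 3.23 kcal/mol between the two chairs.
K = exp(ΔG/RT) with R = 1.987×10⁻³ kcal mol⁻¹ K⁻¹ and T = 192 K gives K ≈ 4.75e+03.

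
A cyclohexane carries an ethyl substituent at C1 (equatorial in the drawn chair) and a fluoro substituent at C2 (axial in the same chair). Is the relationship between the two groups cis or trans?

cis

C1 and C2 have opposite parity, so their axial bonds point in opposite directions.
With opposite-parity carbons, two substituents on the same face are one axial and one equatorial; opposite faces give both axial or both equatorial.
Here the groups are equatorial/axial → same face → cis.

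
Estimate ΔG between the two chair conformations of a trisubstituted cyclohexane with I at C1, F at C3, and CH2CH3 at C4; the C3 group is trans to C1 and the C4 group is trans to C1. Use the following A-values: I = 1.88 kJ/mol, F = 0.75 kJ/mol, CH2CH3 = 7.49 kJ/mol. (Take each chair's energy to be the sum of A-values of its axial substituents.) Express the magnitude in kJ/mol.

Chair I (iodo axial, fluoro equatorial, ethyl axial): E = 9.37 kJ/mol.
Chair II (iodo equatorial, fluoro axial, ethyl equatorial): E = 0.75 kJ/mol.
ΔE = 9.37 − 0.75 = 8.62 kJ/mol; chair II is more stable.

8.62 kJ/mol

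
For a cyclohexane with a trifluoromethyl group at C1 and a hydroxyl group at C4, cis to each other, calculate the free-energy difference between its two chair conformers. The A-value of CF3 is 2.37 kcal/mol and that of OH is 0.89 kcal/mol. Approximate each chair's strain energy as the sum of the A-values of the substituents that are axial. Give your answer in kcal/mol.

1.48 kcal/mol

C1 and C4 have opposite parity, so for the cis isomer the two substituents are one axial and one equatorial in each chair.
Chair I (trifluoromethyl axial, hydroxyl equatorial): E = 2.37 kcal/mol.
Chair II (trifluoromethyl equatorial, hydroxyl axial): E = 0.89 kcal/mol.
ΔE = 2.37 − 0.89 = 1.48 kcal/mol; chair II is more stable.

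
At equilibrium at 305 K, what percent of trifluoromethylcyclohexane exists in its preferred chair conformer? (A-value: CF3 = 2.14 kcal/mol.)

One chair has the trifluoromethyl group axial (E = 2.14 kcal/mol) and the other has it equatorial (E = 0).
ΔG = 2.14 kcal/mol between the two chairs.
K = exp(ΔG/RT) with R = 1.987×10⁻³ kcal mol⁻¹ K⁻¹ and T = 305 K gives K ≈ 34.2.
Fraction in the lower-energy chair = K/(K+1) = 97.2%.

97.2%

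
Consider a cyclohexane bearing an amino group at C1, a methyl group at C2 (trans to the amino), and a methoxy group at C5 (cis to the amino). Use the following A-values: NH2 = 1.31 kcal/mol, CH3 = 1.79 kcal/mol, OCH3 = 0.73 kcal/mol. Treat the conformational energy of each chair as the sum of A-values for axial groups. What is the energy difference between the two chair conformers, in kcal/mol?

3.83 kcal/mol

Chair I (amino axial, methyl axial, methoxy axial): E = 3.83 kcal/mol.
Chair II (amino equatorial, methyl equatorial, methoxy equatorial): E = 0.00 kcal/mol.
ΔE = 3.83 − 0.00 = 3.83 kcal/mol; chair II is more stable.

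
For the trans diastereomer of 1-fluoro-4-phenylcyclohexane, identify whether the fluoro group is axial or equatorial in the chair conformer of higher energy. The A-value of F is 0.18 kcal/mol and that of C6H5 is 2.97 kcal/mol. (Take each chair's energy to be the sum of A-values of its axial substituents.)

axial

C1 and C4 have opposite parity, so for the trans isomer the two substituents are e,e in one chair and a,a in the other.
Chair I (fluoro axial, phenyl axial): E = 3.15 kcal/mol.
Chair II (fluoro equatorial, phenyl equatorial): E = 0.00 kcal/mol.
Chair I is the less stable (higher-energy) conformer, and in that chair the fluoro group is axial.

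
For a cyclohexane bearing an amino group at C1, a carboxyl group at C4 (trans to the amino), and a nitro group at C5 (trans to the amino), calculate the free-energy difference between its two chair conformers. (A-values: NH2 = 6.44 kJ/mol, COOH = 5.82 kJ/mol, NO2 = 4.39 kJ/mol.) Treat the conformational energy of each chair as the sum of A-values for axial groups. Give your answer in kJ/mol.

7.87 kJ/mol

Chair I (amino axial, carboxyl axial, nitro equatorial): E = 12.26 kJ/mol.
Chair II (amino equatorial, carboxyl equatorial, nitro axial): E = 4.39 kJ/mol.
ΔE = 12.26 − 4.39 = 7.87 kJ/mol; chair II is more stable.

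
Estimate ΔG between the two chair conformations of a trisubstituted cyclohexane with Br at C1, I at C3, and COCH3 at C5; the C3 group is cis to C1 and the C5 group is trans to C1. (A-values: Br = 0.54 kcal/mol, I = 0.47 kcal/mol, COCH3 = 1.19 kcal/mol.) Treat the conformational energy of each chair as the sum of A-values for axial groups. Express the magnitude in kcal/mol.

Chair I (bromo axial, iodo axial, acetyl equatorial): E = 1.01 kcal/mol.
Chair II (bromo equatorial, iodo equatorial, acetyl axial): E = 1.19 kcal/mol.
ΔE = 1.19 − 1.01 = 0.18 kcal/mol; chair I is more stable.

0.18 kcal/mol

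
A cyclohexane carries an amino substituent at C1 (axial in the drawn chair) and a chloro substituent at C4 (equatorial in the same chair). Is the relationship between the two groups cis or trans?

C1 and C4 have opposite parity, so their axial bonds point in opposite directions.
With opposite-parity carbons, two substituents on the same face are one axial and one equatorial; opposite faces give both axial or both equatorial.
Here the groups are axial/equatorial → same face → cis.

cis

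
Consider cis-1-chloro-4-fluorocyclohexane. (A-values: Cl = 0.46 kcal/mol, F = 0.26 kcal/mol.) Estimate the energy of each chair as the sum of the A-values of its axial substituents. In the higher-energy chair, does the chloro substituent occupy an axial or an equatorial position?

axial

C1 and C4 have opposite parity, so for the cis isomer the two substituents are one axial and one equatorial in each chair.
Chair I (chloro axial, fluoro equatorial): E = 0.46 kcal/mol.
Chair II (chloro equatorial, fluoro axial): E = 0.26 kcal/mol.
Chair I is the less stable (higher-energy) conformer, and in that chair the chloro group is axial.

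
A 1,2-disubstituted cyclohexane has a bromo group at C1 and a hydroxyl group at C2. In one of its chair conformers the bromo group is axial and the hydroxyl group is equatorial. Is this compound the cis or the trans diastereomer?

cis

C1 and C2 have opposite parity, so their axial bonds point in opposite directions.
With opposite-parity carbons, two substituents on the same face are one axial and one equatorial; opposite faces give both axial or both equatorial.
Here the groups are axial/equatorial → same face → cis.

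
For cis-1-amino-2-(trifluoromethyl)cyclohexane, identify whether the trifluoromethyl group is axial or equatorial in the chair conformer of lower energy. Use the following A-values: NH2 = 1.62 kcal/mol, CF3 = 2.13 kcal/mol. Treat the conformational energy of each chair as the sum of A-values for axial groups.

equatorial

C1 and C2 have opposite parity, so for the cis isomer the two substituents are one axial and one equatorial in each chair.
Chair I (amino axial, trifluoromethyl equatorial): E = 1.62 kcal/mol.
Chair II (amino equatorial, trifluoromethyl axial): E = 2.13 kcal/mol.
Chair I is the more stable (lower-energy) conformer, and in that chair the trifluoromethyl group is equatorial.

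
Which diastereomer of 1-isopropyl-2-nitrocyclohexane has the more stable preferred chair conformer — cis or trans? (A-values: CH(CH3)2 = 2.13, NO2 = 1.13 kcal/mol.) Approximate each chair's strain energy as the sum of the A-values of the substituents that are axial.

At 1,2 positions (parity opposite): cis → (a,e or e,a); trans → (e,e or a,a).
Best chair for cis: E = 1.13 kcal/mol; best chair for trans: E = 0.00 kcal/mol.
The trans isomer is lower by 1.13 kcal/mol.

trans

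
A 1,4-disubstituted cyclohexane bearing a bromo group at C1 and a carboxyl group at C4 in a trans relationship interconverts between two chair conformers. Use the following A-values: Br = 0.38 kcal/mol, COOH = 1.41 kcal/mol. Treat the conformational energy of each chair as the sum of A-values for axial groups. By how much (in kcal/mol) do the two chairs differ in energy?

1.79 kcal/mol

C1 and C4 have opposite parity, so for the trans isomer the two substituents are e,e in one chair and a,a in the other.
Chair I (bromo axial, carboxyl axial): E = 1.79 kcal/mol.
Chair II (bromo equatorial, carboxyl equatorial): E = 0.00 kcal/mol.
ΔE = 1.79 − 0.00 = 1.79 kcal/mol; chair II is more stable.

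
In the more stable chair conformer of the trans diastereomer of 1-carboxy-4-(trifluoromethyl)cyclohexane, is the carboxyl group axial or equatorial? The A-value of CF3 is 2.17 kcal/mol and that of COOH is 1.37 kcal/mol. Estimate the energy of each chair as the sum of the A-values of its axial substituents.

C1 and C4 have opposite parity, so for the trans isomer the two substituents are e,e in one chair and a,a in the other.
Chair I (trifluoromethyl axial, carboxyl axial): E = 3.54 kcal/mol.
Chair II (trifluoromethyl equatorial, carboxyl equatorial): E = 0.00 kcal/mol.
Chair II is the more stable (lower-energy) conformer, and in that chair the carboxyl group is equatorial.

equatorial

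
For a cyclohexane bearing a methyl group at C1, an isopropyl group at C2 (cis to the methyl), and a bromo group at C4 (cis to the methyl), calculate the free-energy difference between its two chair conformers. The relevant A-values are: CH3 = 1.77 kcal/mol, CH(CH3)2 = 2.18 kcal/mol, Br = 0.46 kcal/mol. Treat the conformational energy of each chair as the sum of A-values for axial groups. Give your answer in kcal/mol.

0.87 kcal/mol

Chair I (methyl axial, isopropyl equatorial, bromo equatorial): E = 1.77 kcal/mol.
Chair II (methyl equatorial, isopropyl axial, bromo axial): E = 2.64 kcal/mol.
ΔE = 2.64 − 1.77 = 0.87 kcal/mol; chair I is more stable.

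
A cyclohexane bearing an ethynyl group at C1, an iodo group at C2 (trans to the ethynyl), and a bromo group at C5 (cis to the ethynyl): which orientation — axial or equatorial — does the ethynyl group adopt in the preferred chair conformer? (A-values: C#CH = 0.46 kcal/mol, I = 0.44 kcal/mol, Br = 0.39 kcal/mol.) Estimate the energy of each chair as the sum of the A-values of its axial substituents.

equatorial

Chair I (ethynyl axial, iodo axial, bromo axial): E = 1.29 kcal/mol.
Chair II (ethynyl equatorial, iodo equatorial, bromo equatorial): E = 0.00 kcal/mol.
Chair II is the more stable (lower-energy) conformer, and in that chair the ethynyl group is equatorial.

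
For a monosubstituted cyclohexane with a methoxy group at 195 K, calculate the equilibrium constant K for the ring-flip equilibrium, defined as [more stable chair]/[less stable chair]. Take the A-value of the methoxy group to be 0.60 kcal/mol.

K ≈ 4.70

One chair has the methoxy group axial (E = 0.60 kcal/mol) and the other has it equatorial (E = 0).
ΔG = 0.60 kcal/mol between the two chairs.
K = exp(ΔG/RT) with R = 1.987×10⁻³ kcal mol⁻¹ K⁻¹ and T = 195 K gives K ≈ 4.7.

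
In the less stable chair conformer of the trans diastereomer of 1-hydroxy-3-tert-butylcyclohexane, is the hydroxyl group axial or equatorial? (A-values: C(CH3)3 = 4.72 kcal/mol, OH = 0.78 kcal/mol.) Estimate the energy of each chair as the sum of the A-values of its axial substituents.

equatorial

C1 and C3 have the same parity, so for the trans isomer the two substituents are one axial and one equatorial in each chair.
Chair I (tert-butyl axial, hydroxyl equatorial): E = 4.72 kcal/mol.
Chair II (tert-butyl equatorial, hydroxyl axial): E = 0.78 kcal/mol.
Chair I is the less stable (higher-energy) conformer, and in that chair the hydroxyl group is equatorial.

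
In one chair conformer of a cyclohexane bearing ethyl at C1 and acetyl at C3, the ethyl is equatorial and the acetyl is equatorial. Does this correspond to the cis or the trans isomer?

cis

C1 and C3 have the same parity, so their axial bonds point in the same direction.
With same-parity carbons, two substituents on the same face are both axial or both equatorial; opposite faces give one of each.
Here the groups are equatorial/equatorial → same face → cis.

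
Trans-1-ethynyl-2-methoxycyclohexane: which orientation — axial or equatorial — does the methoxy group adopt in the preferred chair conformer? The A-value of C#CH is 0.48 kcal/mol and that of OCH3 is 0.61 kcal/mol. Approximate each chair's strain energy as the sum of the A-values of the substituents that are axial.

C1 and C2 have opposite parity, so for the trans isomer the two substituents are e,e in one chair and a,a in the other.
Chair I (ethynyl axial, methoxy axial): E = 1.09 kcal/mol.
Chair II (ethynyl equatorial, methoxy equatorial): E = 0.00 kcal/mol.
Chair II is the more stable (lower-energy) conformer, and in that chair the methoxy group is equatorial.

equatorial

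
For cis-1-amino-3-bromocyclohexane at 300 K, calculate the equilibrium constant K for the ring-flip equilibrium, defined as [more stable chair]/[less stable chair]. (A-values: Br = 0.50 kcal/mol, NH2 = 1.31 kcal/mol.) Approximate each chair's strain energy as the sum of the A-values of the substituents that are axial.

C1 and C3 have the same parity, so for the cis isomer the two substituents are e,e in one chair and a,a in the other.
Chair I (bromo axial, amino axial): E = 1.81 kcal/mol; chair II (bromo equatorial, amino equatorial): E = 0.00 kcal/mol.
ΔG = 1.81 kcal/mol between the two chairs.
K = exp(ΔG/RT) with R = 1.987×10⁻³ kcal mol⁻¹ K⁻¹ and T = 300 K gives K ≈ 20.8.

K ≈ 20.8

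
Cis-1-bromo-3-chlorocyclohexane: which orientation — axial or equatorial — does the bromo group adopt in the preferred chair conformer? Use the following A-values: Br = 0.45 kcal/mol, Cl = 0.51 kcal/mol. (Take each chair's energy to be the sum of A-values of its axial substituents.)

C1 and C3 have the same parity, so for the cis isomer the two substituents are e,e in one chair and a,a in the other.
Chair I (bromo axial, chloro axial): E = 0.96 kcal/mol.
Chair II (bromo equatorial, chloro equatorial): E = 0.00 kcal/mol.
Chair II is the more stable (lower-energy) conformer, and in that chair the bromo group is equatorial.

equatorial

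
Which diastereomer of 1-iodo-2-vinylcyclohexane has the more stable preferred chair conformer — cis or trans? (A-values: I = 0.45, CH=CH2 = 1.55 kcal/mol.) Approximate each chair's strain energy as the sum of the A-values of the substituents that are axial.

trans

At 1,2 positions (parity opposite): cis → (a,e or e,a); trans → (e,e or a,a).
Best chair for cis: E = 0.45 kcal/mol; best chair for trans: E = 0.00 kcal/mol.
The trans isomer is lower by 0.45 kcal/mol.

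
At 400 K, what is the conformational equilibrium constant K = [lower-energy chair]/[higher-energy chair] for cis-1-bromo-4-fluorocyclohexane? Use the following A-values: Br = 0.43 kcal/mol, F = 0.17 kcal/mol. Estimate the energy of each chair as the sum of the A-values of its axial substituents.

C1 and C4 have opposite parity, so for the cis isomer the two substituents are one axial and one equatorial in each chair.
Chair I (bromo axial, fluoro equatorial): E = 0.43 kcal/mol; chair II (bromo equatorial, fluoro axial): E = 0.17 kcal/mol.
ΔG = 0.26 kcal/mol between the two chairs.
K = exp(ΔG/RT) with R = 1.987×10⁻³ kcal mol⁻¹ K⁻¹ and T = 400 K gives K ≈ 1.39.

K ≈ 1.39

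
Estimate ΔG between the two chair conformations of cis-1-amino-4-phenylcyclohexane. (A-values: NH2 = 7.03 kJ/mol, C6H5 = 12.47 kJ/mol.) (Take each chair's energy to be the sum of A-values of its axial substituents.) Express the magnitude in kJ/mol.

5.44 kJ/mol

C1 and C4 have opposite parity, so for the cis isomer the two substituents are one axial and one equatorial in each chair.
Chair I (amino axial, phenyl equatorial): E = 7.03 kJ/mol.
Chair II (amino equatorial, phenyl axial): E = 12.47 kJ/mol.
ΔE = 12.47 − 7.03 = 5.44 kJ/mol; chair I is more stable.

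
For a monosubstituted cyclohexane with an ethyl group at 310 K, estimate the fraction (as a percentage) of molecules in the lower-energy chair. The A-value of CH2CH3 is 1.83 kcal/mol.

95.1%

One chair has the ethyl group axial (E = 1.83 kcal/mol) and the other has it equatorial (E = 0).
ΔG = 1.83 kcal/mol between the two chairs.
K = exp(ΔG/RT) with R = 1.987×10⁻³ kcal mol⁻¹ K⁻¹ and T = 310 K gives K ≈ 19.5.
Fraction in the lower-energy chair = K/(K+1) = 95.1%.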